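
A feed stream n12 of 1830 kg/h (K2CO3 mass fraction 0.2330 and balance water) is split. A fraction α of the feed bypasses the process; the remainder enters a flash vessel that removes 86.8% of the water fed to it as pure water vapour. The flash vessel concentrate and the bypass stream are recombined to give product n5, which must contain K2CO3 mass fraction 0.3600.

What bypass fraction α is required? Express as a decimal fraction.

All 1830×0.233 = 426.39 kg/h of K2CO3 reaches n5, so n5 = 426.39/0.360 = 1184.4 kg/h and vapour = 645.58 kg/h.
The evaporator receives (1−α)·1830 of feed at 0.767 water and removes 0.868 of that water:
0.868×0.767×(1−α)×1830 = 645.58
(1−α) = 645.58/1218.3 = 0.5299;  α = 0.4701.

0.470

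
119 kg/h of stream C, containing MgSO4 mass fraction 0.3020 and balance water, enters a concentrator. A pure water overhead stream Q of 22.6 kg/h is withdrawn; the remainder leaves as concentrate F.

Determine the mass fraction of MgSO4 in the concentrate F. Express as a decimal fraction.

0.3728

MgSO4 is not removed: 119×0.302 = 35.938 kg/h of MgSO4 enters F.
Concentrate = 119 − 22.6 = 96.4 kg/h.
Mass fraction = 35.938/96.4 = 0.3728.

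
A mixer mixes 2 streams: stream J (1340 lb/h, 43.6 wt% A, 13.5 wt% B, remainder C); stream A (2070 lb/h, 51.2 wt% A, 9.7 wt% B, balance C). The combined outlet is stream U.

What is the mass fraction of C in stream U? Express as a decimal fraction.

0.406

Total flow out = 1340 + 2070 = 3410 lb/h.
C in = 1340×0.429 + 2070×0.391 = 1384.2 lb/h.
C mass fraction in U = 1384.2/3410 = 0.406.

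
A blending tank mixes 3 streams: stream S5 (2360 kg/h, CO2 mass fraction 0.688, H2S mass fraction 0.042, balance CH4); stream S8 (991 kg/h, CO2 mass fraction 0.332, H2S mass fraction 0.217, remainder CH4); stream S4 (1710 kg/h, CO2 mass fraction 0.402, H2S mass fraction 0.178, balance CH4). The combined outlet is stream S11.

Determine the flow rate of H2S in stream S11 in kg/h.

H2S out = H2S in = 2360×0.042 + 991×0.217 + 1710×0.178 = 618.55 kg/h.

618.5 kg/h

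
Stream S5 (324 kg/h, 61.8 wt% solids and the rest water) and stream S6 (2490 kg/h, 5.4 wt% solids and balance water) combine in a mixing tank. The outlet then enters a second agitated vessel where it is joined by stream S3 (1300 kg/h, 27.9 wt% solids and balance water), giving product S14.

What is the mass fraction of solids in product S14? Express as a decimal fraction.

Overall, product flow = 4114 kg/h.
solids in = 324×0.618 + 2490×0.054 + 1300×0.279 = 697.39 kg/h.
solids fraction in S14 = 0.170.

0.170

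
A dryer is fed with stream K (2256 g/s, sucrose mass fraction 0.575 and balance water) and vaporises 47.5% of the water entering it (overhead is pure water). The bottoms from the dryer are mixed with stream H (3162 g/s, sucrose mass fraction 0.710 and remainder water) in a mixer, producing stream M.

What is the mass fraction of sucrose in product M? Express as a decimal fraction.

Vapour removed = 0.475×0.425×2256 = 455.43 g/s; concentrate = 1800.6 g/s.
sucrose reaching the mixer = 1297.2 (from concentrate) + 3162×0.710 = 3542.2 g/s.
Product flow = 1800.6 + 3162 = 4962.6 g/s; sucrose fraction = 0.714.

0.714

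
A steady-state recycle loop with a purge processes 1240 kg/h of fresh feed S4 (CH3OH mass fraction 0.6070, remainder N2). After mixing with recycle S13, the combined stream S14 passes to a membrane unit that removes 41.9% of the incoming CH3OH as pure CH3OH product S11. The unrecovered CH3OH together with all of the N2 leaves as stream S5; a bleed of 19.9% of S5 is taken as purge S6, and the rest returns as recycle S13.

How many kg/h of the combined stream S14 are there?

N2 enters only via S4 and leaves only via the purge: 1240×0.393 = 0.199×(N2 in S5), and the membrane unit passes all N2, so N2 in S14 = N2 in S5 = 2448.8 kg/h.
CH3OH in S14: m_A = 1240×0.607 + (1−0.199)·(1−0.419)·m_A, so m_A = 752.68/0.5346 = 1407.9 kg/h.
S14 = 1407.9 + 2448.8 = 3856.7 kg/h.

3857 kg/h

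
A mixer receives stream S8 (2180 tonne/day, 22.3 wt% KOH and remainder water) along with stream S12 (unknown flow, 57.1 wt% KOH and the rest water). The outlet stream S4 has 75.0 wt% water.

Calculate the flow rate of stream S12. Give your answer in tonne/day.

183.4 tonne/day

Let S12 be the unknown flow. Total out = 2180 + S12.
water balance: 1693.9 + 0.429·S12 = 0.750·(2180 + S12)
(0.429 − 0.750)·S12 = 0.750×2180 − 1693.9 = -58.86
S12 = -58.86 / -0.321 = 183.36 tonne/day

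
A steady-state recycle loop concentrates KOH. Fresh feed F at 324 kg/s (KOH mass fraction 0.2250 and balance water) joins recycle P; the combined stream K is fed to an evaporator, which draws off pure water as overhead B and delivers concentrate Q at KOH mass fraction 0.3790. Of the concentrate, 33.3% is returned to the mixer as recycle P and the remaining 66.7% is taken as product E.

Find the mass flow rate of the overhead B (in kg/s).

131.7 kg/s

Overall KOH balance (none leaves overhead): KOH in fresh feed = KOH in product, i.e. 324×0.225 = (1−0.333)·Q·0.379.
Q = 72.9/(0.379×0.667) = 288.38 kg/s.
Recycle P = 0.333×288.38 = 96.03 kg/s.
Combined feed K = 324 + 96.03 = 420.03 kg/s.
Overhead B = K − Q = 420.03 − 288.38 = 131.65 kg/s.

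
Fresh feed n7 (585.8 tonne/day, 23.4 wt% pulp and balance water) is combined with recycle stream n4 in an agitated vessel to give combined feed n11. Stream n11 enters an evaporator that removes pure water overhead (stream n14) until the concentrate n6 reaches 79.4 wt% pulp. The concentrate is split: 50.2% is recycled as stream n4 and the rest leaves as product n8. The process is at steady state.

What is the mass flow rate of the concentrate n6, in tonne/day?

Overall pulp balance (none leaves overhead): pulp in fresh feed = pulp in product, i.e. 585.8×0.234 = (1−0.502)·n6·0.794.
n6 = 137.08/(0.794×0.498) = 346.67 tonne/day.

346.7 tonne/day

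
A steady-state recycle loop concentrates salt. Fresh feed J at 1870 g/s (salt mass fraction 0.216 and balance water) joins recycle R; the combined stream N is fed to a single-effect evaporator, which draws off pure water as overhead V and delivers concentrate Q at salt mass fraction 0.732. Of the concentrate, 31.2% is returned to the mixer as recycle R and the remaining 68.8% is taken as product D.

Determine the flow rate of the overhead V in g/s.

Overall salt balance (none leaves overhead): salt in fresh feed = salt in product, i.e. 1870×0.216 = (1−0.312)·Q·0.732.
Q = 403.92/(0.732×0.688) = 802.04 g/s.
Recycle R = 0.312×802.04 = 250.24 g/s.
Combined feed N = 1870 + 250.24 = 2120.2 g/s.
Overhead V = N − Q = 2120.2 − 802.04 = 1318.2 g/s.

1318 g/s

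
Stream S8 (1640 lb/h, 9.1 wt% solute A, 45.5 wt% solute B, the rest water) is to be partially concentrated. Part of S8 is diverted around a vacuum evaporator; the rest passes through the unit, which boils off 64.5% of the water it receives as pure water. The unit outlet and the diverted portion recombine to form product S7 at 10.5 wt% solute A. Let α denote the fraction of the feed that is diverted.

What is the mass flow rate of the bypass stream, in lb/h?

All 1640×0.091 = 149.24 lb/h of solute A reaches S7, so S7 = 149.24/0.105 = 1421.3 lb/h and vapour = 218.67 lb/h.
The evaporator receives (1−α)·1640 of feed at 0.454 water and removes 0.645 of that water:
0.645×0.454×(1−α)×1640 = 218.67
(1−α) = 218.67/480.24 = 0.4553;  α = 0.5447.
Bypass flow = 0.5447×1640 = 893.26 lb/h.

893.3 lb/h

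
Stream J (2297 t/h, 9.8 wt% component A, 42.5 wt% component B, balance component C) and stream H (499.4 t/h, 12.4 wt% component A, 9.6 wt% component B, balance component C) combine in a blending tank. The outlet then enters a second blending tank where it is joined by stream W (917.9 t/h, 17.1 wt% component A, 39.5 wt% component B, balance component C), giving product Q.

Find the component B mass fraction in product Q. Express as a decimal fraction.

Overall, product flow = 3714.3 t/h.
component B in = 2297×0.425 + 499.4×0.096 + 917.9×0.395 = 1386.7 t/h.
component B fraction in Q = 0.373.

0.373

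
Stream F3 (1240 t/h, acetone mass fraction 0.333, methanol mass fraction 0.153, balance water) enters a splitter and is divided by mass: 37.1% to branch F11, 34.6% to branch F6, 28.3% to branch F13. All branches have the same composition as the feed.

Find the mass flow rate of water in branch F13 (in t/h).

Branch F13 total = 0.283×1240 = 350.92 t/h.
water in F13 = 0.514×350.92 = 180.37 t/h.

180.4 t/h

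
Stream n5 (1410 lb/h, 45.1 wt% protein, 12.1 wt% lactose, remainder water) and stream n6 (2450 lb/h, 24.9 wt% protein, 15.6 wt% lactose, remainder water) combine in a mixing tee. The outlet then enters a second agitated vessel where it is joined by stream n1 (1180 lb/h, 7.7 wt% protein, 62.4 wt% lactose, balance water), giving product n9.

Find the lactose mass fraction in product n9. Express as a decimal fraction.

0.2558

Overall, product flow = 5040 lb/h.
lactose in = 1410×0.121 + 2450×0.156 + 1180×0.624 = 1289.1 lb/h.
lactose fraction in n9 = 0.2558.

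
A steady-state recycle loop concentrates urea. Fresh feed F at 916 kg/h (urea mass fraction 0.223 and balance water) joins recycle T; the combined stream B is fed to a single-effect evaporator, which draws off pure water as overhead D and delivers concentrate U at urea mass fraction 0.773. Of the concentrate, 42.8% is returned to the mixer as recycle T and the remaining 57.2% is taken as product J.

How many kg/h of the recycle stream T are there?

197.7 kg/h

Overall urea balance (none leaves overhead): urea in fresh feed = urea in product, i.e. 916×0.223 = (1−0.428)·U·0.773.
U = 204.27/(0.773×0.572) = 461.98 kg/h.
Recycle T = 0.428×461.98 = 197.73 kg/h.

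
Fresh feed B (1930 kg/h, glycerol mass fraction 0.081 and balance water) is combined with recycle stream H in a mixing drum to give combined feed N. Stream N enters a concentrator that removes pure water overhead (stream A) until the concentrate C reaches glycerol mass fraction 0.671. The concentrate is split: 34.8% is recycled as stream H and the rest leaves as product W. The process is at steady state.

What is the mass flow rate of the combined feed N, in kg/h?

Overall glycerol balance (none leaves overhead): glycerol in fresh feed = glycerol in product, i.e. 1930×0.081 = (1−0.348)·C·0.671.
C = 156.33/(0.671×0.652) = 357.33 kg/h.
Recycle H = 0.348×357.33 = 124.35 kg/h.
Combined feed N = 1930 + 124.35 = 2054.4 kg/h.

2054 kg/h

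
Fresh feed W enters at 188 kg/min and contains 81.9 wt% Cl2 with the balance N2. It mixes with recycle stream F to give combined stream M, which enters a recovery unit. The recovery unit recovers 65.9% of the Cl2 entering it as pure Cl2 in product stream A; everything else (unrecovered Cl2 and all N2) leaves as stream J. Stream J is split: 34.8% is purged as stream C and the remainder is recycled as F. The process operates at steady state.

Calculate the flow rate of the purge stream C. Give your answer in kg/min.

57.52 kg/min

N2 enters only via W and leaves only via the purge: 188×0.181 = 0.348×(N2 in J), and the recovery unit passes all N2, so N2 in M = N2 in J = 97.782 kg/min.
Cl2 in M: m_A = 188×0.819 + (1−0.348)·(1−0.659)·m_A, so m_A = 153.97/0.7777 = 197.99 kg/min.
J = (1−0.659)×197.99 + 97.782 = 165.3 kg/min.
Purge C = 0.348×165.3 = 57.523 kg/min.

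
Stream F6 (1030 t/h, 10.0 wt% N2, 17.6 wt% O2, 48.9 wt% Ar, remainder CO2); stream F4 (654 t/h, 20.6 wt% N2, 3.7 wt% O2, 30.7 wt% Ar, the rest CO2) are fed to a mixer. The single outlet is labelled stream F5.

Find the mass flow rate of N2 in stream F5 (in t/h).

237.7 t/h

N2 out = N2 in = 1030×0.100 + 654×0.206 = 237.72 t/h.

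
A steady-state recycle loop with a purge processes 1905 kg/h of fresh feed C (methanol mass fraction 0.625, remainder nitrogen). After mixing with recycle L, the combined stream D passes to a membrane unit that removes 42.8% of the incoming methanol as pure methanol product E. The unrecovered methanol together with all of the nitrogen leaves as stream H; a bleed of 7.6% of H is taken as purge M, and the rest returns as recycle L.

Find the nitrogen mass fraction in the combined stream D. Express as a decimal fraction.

nitrogen enters only via C and leaves only via the purge: 1905×0.375 = 0.076×(nitrogen in H), and the membrane unit passes all nitrogen, so nitrogen in D = nitrogen in H = 9399.7 kg/h.
methanol in D: m_A = 1905×0.625 + (1−0.076)·(1−0.428)·m_A, so m_A = 1190.6/0.4715 = 2525.3 kg/h.
D = 2525.3 + 9399.7 = 11925 kg/h.
nitrogen fraction in D = 9399.7/11925 = 0.788.

0.788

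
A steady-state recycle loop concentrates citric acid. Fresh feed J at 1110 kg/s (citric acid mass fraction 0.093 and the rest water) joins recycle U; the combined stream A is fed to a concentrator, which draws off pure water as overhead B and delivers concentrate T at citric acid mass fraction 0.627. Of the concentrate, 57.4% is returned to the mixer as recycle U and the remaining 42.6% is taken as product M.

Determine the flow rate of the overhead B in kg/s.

945.4 kg/s

Overall citric acid balance (none leaves overhead): citric acid in fresh feed = citric acid in product, i.e. 1110×0.093 = (1−0.574)·T·0.627.
T = 103.23/(0.627×0.426) = 386.48 kg/s.
Recycle U = 0.574×386.48 = 221.84 kg/s.
Combined feed A = 1110 + 221.84 = 1331.8 kg/s.
Overhead B = A − T = 1331.8 − 386.48 = 945.36 kg/s.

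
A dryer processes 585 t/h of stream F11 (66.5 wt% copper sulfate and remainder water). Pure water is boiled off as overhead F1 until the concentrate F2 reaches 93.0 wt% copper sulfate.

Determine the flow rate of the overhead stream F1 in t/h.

copper sulfate is conserved: 585×0.665 = 389.03 t/h all reports to the concentrate.
Concentrate = 389.03/(target fraction) = 418.31 t/h.
Overhead = 585 − 418.31 = 166.69 t/h.

166.7 t/h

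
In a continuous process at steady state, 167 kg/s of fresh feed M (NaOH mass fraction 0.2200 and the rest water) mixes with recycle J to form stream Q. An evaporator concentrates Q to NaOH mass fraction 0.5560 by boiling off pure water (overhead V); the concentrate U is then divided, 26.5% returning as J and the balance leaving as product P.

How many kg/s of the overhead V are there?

100.9 kg/s

Overall NaOH balance (none leaves overhead): NaOH in fresh feed = NaOH in product, i.e. 167×0.220 = (1−0.265)·U·0.556.
U = 36.74/(0.556×0.735) = 89.904 kg/s.
Recycle J = 0.265×89.904 = 23.824 kg/s.
Combined feed Q = 167 + 23.824 = 190.82 kg/s.
Overhead V = Q − U = 190.82 − 89.904 = 100.92 kg/s.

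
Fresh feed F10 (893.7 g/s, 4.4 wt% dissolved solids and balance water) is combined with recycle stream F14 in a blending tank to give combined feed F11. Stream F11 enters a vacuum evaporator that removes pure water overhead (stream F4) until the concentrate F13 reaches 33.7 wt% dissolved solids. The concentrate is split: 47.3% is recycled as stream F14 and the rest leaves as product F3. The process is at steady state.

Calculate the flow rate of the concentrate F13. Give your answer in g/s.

221.4 g/s

Overall dissolved solids balance (none leaves overhead): dissolved solids in fresh feed = dissolved solids in product, i.e. 893.7×0.044 = (1−0.473)·F13·0.337.
F13 = 39.323/(0.337×0.527) = 221.41 g/s.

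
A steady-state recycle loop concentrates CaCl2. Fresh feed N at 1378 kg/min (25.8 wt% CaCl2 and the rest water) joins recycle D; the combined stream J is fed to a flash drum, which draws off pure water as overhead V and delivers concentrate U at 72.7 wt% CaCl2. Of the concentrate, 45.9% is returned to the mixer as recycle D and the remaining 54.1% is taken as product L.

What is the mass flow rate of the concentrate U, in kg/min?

Overall CaCl2 balance (none leaves overhead): CaCl2 in fresh feed = CaCl2 in product, i.e. 1378×0.258 = (1−0.459)·U·0.727.
U = 355.52/(0.727×0.541) = 903.94 kg/min.

903.9 kg/min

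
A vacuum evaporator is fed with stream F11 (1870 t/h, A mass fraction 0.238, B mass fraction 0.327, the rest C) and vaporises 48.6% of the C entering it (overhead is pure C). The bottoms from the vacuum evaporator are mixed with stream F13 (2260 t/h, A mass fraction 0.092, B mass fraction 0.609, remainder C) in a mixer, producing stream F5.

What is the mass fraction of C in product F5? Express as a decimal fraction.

0.293

Vapour removed = 0.486×0.435×1870 = 395.34 t/h; concentrate = 1474.7 t/h.
C reaching the mixer = 418.11 (from concentrate) + 2260×0.299 = 1093.9 t/h.
Product flow = 1474.7 + 2260 = 3734.7 t/h; C fraction = 0.293.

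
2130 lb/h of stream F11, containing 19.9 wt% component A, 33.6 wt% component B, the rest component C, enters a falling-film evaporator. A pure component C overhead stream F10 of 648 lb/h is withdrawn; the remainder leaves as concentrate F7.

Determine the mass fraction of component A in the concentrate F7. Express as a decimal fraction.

component A is not removed: 2130×0.199 = 423.87 lb/h of component A enters F7.
Concentrate = 2130 − 648 = 1482 lb/h.
Mass fraction = 423.87/1482 = 0.286.

0.286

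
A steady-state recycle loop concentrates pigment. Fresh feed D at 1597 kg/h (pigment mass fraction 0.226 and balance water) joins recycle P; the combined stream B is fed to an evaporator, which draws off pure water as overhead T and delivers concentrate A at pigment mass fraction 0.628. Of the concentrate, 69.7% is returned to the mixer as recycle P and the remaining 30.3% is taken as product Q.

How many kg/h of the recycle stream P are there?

Overall pigment balance (none leaves overhead): pigment in fresh feed = pigment in product, i.e. 1597×0.226 = (1−0.697)·A·0.628.
A = 360.92/(0.628×0.303) = 1896.8 kg/h.
Recycle P = 0.697×1896.8 = 1322 kg/h.

1322 kg/h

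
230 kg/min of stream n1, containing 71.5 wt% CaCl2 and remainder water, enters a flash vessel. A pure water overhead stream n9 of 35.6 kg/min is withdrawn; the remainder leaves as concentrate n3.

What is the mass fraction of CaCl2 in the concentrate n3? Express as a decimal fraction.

CaCl2 is not removed: 230×0.715 = 164.45 kg/min of CaCl2 enters n3.
Concentrate = 230 − 35.6 = 194.4 kg/min.
Mass fraction = 164.45/194.4 = 0.846.

0.846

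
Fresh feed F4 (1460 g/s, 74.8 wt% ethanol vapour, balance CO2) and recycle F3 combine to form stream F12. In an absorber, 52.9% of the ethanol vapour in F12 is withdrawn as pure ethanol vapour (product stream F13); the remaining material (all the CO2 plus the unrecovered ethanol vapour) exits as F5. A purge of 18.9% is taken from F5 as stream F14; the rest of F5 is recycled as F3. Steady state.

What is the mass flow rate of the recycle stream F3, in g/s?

2254 g/s

CO2 enters only via F4 and leaves only via the purge: 1460×0.252 = 0.189×(CO2 in F5), and the absorber passes all CO2, so CO2 in F12 = CO2 in F5 = 1946.7 g/s.
ethanol vapour in F12: m_A = 1460×0.748 + (1−0.189)·(1−0.529)·m_A, so m_A = 1092.1/0.6180 = 1767.1 g/s.
F5 = (1−0.529)×1767.1 + 1946.7 = 2779 g/s.
Recycle F3 = (1−0.189)×2779 = 2253.7 g/s.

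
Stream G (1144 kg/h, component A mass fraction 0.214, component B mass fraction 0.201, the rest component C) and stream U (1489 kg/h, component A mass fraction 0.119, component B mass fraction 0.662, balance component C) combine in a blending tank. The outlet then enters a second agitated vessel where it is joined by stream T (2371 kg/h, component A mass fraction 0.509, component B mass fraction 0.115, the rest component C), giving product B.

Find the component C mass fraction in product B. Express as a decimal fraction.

Overall, product flow = 5004 kg/h.
component C in = 1144×0.585 + 1489×0.219 + 2371×0.376 = 1886.8 kg/h.
component C fraction in B = 0.377.

0.377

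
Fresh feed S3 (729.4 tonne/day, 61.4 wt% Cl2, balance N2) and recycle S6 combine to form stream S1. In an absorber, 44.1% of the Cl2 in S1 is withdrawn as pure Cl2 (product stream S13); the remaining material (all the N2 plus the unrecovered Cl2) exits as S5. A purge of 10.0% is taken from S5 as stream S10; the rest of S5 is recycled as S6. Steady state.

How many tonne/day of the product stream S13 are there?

397.5 tonne/day

Cl2 in S1: m_A = 729.4×0.614 + (1−0.100)·(1−0.441)·m_A, so m_A = 447.85/0.4969 = 901.29 tonne/day.
Product S13 = 0.441×901.29 = 397.47 tonne/day.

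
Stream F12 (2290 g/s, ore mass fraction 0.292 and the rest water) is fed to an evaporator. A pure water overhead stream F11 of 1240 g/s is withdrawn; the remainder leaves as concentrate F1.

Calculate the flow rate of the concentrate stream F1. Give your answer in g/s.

1050 g/s

Concentrate = 2290 − 1240 = 1050 g/s.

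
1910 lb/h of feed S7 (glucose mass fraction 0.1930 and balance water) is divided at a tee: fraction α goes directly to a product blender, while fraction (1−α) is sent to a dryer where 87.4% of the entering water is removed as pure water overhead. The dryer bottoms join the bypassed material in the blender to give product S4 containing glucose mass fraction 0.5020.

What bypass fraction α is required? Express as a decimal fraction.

All 1910×0.193 = 368.63 lb/h of glucose reaches S4, so S4 = 368.63/0.502 = 734.32 lb/h and vapour = 1175.7 lb/h.
The evaporator receives (1−α)·1910 of feed at 0.807 water and removes 0.874 of that water:
0.874×0.807×(1−α)×1910 = 1175.7
(1−α) = 1175.7/1347.2 = 0.8727;  α = 0.1273.

0.127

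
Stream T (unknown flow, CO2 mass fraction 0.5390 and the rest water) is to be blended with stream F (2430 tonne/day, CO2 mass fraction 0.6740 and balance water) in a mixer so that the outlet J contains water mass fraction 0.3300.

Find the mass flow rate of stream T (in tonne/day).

Let T be the unknown flow. Total out = 2430 + T.
water balance: 792.18 + 0.461·T = 0.330·(2430 + T)
(0.461 − 0.330)·T = 0.330×2430 − 792.18 = 9.72
T = 9.72 / 0.131 = 74.198 tonne/day

74.2 tonne/day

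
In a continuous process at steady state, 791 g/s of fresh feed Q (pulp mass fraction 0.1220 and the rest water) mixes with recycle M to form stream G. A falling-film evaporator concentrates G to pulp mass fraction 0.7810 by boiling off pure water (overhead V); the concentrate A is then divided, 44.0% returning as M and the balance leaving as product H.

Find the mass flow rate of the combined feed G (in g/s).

888.1 g/s

Overall pulp balance (none leaves overhead): pulp in fresh feed = pulp in product, i.e. 791×0.122 = (1−0.440)·A·0.781.
A = 96.502/(0.781×0.560) = 220.65 g/s.
Recycle M = 0.440×220.65 = 97.085 g/s.
Combined feed G = 791 + 97.085 = 888.08 g/s.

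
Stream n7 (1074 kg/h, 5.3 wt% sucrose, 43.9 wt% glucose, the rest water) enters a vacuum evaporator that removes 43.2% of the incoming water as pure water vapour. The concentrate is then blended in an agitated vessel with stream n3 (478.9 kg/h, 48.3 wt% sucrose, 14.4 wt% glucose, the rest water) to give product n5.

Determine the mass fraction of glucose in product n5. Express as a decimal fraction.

0.4103

Vapour removed = 0.432×0.508×1074 = 235.7 kg/h; concentrate = 838.3 kg/h.
glucose reaching the mixer = 471.49 (from concentrate) + 478.9×0.144 = 540.45 kg/h.
Product flow = 838.3 + 478.9 = 1317.2 kg/h; glucose fraction = 0.4103.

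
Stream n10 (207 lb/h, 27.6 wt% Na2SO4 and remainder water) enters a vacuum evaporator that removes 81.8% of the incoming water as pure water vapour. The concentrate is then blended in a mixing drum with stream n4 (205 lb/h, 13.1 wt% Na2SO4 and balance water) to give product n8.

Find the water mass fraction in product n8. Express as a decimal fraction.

Vapour removed = 0.818×0.724×207 = 122.59 lb/h; concentrate = 84.408 lb/h.
water reaching the mixer = 27.276 (from concentrate) + 205×0.869 = 205.42 lb/h.
Product flow = 84.408 + 205 = 289.41 lb/h; water fraction = 0.7098.

0.7098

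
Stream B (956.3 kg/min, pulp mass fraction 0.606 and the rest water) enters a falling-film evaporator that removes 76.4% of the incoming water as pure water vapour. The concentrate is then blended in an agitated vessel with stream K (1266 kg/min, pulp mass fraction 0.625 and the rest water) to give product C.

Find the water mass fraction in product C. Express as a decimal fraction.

Vapour removed = 0.764×0.394×956.3 = 287.86 kg/min; concentrate = 668.44 kg/min.
water reaching the mixer = 88.921 (from concentrate) + 1266×0.375 = 563.67 kg/min.
Product flow = 668.44 + 1266 = 1934.4 kg/min; water fraction = 0.291.

0.291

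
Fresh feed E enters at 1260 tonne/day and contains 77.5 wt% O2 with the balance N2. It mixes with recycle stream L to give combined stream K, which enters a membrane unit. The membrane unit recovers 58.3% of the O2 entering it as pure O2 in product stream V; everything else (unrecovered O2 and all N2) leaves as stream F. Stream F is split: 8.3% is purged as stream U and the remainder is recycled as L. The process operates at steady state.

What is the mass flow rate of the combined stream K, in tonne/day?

4997 tonne/day

N2 enters only via E and leaves only via the purge: 1260×0.225 = 0.083×(N2 in F), and the membrane unit passes all N2, so N2 in K = N2 in F = 3415.7 tonne/day.
O2 in K: m_A = 1260×0.775 + (1−0.083)·(1−0.583)·m_A, so m_A = 976.5/0.6176 = 1581.1 tonne/day.
K = 1581.1 + 3415.7 = 4996.8 tonne/day.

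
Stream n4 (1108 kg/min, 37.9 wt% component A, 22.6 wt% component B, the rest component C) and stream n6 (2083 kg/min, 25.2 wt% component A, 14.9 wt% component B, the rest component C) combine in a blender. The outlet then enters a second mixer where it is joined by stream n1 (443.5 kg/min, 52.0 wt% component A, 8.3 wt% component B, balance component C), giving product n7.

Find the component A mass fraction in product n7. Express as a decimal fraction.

0.323

Overall, product flow = 3634.5 kg/min.
component A in = 1108×0.379 + 2083×0.252 + 443.5×0.520 = 1175.5 kg/min.
component A fraction in n7 = 0.323.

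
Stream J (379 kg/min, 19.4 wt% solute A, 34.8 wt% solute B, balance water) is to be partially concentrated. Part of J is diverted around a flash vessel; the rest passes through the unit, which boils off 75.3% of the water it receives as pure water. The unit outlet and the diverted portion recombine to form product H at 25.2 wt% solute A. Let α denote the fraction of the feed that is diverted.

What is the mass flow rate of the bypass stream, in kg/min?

126.1 kg/min

All 379×0.194 = 73.526 kg/min of solute A reaches H, so H = 73.526/0.252 = 291.77 kg/min and vapour = 87.23 kg/min.
The evaporator receives (1−α)·379 of feed at 0.458 water and removes 0.753 of that water:
0.753×0.458×(1−α)×379 = 87.23
(1−α) = 87.23/130.71 = 0.6674;  α = 0.3326.
Bypass flow = 0.3326×379 = 126.07 kg/min.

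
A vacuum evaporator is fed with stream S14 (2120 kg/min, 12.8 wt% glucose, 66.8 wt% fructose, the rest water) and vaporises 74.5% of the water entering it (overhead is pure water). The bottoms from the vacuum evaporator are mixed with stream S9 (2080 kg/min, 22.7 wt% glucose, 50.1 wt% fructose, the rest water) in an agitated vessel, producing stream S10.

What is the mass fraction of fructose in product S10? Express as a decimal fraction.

0.6339

Vapour removed = 0.745×0.204×2120 = 322.2 kg/min; concentrate = 1797.8 kg/min.
fructose reaching the mixer = 1416.2 (from concentrate) + 2080×0.501 = 2458.2 kg/min.
Product flow = 1797.8 + 2080 = 3877.8 kg/min; fructose fraction = 0.6339.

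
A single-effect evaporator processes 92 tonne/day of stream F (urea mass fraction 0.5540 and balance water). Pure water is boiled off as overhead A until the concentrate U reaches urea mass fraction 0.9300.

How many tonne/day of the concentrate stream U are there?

54.8 tonne/day

urea is conserved: 92×0.554 = 50.968 tonne/day all reports to the concentrate.
Concentrate = 50.968/(target fraction) = 54.804 tonne/day.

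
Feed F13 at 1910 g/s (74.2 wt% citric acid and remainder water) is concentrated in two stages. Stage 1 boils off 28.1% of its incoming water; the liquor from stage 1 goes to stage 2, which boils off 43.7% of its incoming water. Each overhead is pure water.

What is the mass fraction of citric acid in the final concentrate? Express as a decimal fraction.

0.8766

water in feed = 1910×0.258 = 492.78 g/s.
After stage 1: water left = (1−0.281)×492.78 = 354.31; stream total = 1771.5 g/s.
After stage 2: water left = (1−0.437)×354.31 = 199.48; final concentrate = 1616.7 g/s.
citric acid fraction = 1417.2/1616.7 = 0.8766.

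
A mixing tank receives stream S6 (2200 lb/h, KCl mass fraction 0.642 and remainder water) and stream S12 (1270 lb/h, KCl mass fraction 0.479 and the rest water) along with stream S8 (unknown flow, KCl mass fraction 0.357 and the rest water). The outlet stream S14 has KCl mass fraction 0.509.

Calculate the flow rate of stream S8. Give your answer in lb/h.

1674 lb/h

Let S8 be the unknown flow. Total out = 3470 + S8.
KCl balance: 2020.7 + 0.357·S8 = 0.509·(3470 + S8)
(0.357 − 0.509)·S8 = 0.509×3470 − 2020.7 = -254.5
S8 = -254.5 / -0.152 = 1674.3 lb/h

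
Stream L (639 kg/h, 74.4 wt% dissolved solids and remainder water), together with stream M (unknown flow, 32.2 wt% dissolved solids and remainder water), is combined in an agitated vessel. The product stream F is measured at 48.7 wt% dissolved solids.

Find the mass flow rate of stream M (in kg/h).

995.3 kg/h

Let M be the unknown flow. Total out = 639 + M.
dissolved solids balance: 475.42 + 0.322·M = 0.487·(639 + M)
(0.322 − 0.487)·M = 0.487×639 − 475.42 = -164.22
M = -164.22 / -0.165 = 995.29 kg/h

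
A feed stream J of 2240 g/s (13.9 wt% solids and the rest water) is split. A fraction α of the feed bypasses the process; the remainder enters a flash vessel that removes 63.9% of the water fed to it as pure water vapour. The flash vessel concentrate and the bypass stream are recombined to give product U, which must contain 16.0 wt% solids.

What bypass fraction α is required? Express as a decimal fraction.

All 2240×0.139 = 311.36 g/s of solids reaches U, so U = 311.36/0.160 = 1946 g/s and vapour = 294 g/s.
The evaporator receives (1−α)·2240 of feed at 0.861 water and removes 0.639 of that water:
0.639×0.861×(1−α)×2240 = 294
(1−α) = 294/1232.4 = 0.2386;  α = 0.7614.

0.761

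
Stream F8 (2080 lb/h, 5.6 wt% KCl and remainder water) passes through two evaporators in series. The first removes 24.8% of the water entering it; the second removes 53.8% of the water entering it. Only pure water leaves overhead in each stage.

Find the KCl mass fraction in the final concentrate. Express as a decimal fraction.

0.146

water in feed = 2080×0.944 = 1963.5 lb/h.
After stage 1: water left = (1−0.248)×1963.5 = 1476.6; stream total = 1593 lb/h.
After stage 2: water left = (1−0.538)×1476.6 = 682.17; final concentrate = 798.65 lb/h.
KCl fraction = 116.48/798.65 = 0.146.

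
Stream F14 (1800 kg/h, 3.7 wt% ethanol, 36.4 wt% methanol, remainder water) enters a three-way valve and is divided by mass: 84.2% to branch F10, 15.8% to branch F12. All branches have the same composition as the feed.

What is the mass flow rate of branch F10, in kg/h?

1516 kg/h

Branch F10 flow = 0.842×1800 = 1515.6 kg/h.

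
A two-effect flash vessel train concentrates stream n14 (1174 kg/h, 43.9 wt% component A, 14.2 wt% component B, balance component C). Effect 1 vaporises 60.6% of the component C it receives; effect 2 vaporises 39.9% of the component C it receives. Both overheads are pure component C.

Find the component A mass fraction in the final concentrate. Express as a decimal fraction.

0.645

component C in feed = 1174×0.419 = 491.91 kg/h.
After stage 1: component C left = (1−0.606)×491.91 = 193.81; stream total = 875.9 kg/h.
After stage 2: component C left = (1−0.399)×193.81 = 116.48; final concentrate = 798.57 kg/h.
component A fraction = 515.39/798.57 = 0.645.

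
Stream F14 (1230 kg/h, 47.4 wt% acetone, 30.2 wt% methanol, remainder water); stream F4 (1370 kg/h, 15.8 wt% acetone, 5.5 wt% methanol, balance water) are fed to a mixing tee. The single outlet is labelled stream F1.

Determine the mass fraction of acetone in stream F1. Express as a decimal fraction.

0.307

Total flow out = 1230 + 1370 = 2600 kg/h.
acetone in = 1230×0.474 + 1370×0.158 = 799.48 kg/h.
acetone mass fraction in F1 = 799.48/2600 = 0.307.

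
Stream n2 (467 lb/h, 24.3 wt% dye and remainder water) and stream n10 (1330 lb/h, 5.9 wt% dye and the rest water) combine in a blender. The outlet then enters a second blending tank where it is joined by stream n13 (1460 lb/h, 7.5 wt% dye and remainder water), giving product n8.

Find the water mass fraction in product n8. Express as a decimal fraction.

Overall, product flow = 3257 lb/h.
water in = 467×0.757 + 1330×0.941 + 1460×0.925 = 2955.5 lb/h.
water fraction in n8 = 0.907.

0.907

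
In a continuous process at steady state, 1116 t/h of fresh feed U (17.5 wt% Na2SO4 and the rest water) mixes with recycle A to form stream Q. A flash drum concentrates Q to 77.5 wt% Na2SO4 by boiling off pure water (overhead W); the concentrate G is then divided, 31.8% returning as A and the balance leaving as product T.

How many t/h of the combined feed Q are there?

1234 t/h

Overall Na2SO4 balance (none leaves overhead): Na2SO4 in fresh feed = Na2SO4 in product, i.e. 1116×0.175 = (1−0.318)·G·0.775.
G = 195.3/(0.775×0.682) = 369.5 t/h.
Recycle A = 0.318×369.5 = 117.5 t/h.
Combined feed Q = 1116 + 117.5 = 1233.5 t/h.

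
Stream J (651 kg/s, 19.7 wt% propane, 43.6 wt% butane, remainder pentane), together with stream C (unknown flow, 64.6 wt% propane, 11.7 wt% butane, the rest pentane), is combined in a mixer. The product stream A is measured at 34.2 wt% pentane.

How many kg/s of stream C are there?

155 kg/s

Let C be the unknown flow. Total out = 651 + C.
pentane balance: 238.92 + 0.237·C = 0.342·(651 + C)
(0.237 − 0.342)·C = 0.342×651 − 238.92 = -16.275
C = -16.275 / -0.105 = 155 kg/s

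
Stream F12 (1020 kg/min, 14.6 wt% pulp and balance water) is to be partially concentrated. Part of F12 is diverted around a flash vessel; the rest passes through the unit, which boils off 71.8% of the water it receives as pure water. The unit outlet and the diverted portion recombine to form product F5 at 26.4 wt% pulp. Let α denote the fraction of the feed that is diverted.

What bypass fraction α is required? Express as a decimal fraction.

0.271

All 1020×0.146 = 148.92 kg/min of pulp reaches F5, so F5 = 148.92/0.264 = 564.09 kg/min and vapour = 455.91 kg/min.
The evaporator receives (1−α)·1020 of feed at 0.854 water and removes 0.718 of that water:
0.718×0.854×(1−α)×1020 = 455.91
(1−α) = 455.91/625.44 = 0.7289;  α = 0.2711.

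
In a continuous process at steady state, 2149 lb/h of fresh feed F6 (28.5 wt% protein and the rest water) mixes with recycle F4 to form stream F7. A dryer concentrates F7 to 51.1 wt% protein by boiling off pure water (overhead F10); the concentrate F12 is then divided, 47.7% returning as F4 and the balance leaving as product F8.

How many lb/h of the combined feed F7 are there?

Overall protein balance (none leaves overhead): protein in fresh feed = protein in product, i.e. 2149×0.285 = (1−0.477)·F12·0.511.
F12 = 612.46/(0.511×0.523) = 2291.7 lb/h.
Recycle F4 = 0.477×2291.7 = 1093.1 lb/h.
Combined feed F7 = 2149 + 1093.1 = 3242.1 lb/h.

3242 lb/h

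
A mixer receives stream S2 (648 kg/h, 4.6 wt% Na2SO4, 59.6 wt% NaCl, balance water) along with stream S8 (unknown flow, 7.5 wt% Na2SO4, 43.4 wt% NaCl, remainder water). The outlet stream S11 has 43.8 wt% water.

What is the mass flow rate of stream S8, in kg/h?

978.1 kg/h

Let S8 be the unknown flow. Total out = 648 + S8.
water balance: 231.98 + 0.491·S8 = 0.438·(648 + S8)
(0.491 − 0.438)·S8 = 0.438×648 − 231.98 = 51.84
S8 = 51.84 / 0.053 = 978.11 kg/h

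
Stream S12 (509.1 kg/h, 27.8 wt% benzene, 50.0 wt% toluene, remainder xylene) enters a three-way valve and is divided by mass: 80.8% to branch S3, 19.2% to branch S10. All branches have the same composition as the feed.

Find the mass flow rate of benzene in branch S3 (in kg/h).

114.4 kg/h

Branch S3 total = 0.808×509.1 = 411.35 kg/h.
benzene in S3 = 0.278×411.35 = 114.36 kg/h.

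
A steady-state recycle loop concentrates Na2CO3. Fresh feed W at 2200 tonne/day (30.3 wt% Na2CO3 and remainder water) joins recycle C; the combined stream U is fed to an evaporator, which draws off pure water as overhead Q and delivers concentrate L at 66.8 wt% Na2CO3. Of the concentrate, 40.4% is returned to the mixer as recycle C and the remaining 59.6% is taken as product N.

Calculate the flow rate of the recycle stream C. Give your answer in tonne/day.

Overall Na2CO3 balance (none leaves overhead): Na2CO3 in fresh feed = Na2CO3 in product, i.e. 2200×0.303 = (1−0.404)·L·0.668.
L = 666.6/(0.668×0.596) = 1674.3 tonne/day.
Recycle C = 0.404×1674.3 = 676.43 tonne/day.

676.4 tonne/day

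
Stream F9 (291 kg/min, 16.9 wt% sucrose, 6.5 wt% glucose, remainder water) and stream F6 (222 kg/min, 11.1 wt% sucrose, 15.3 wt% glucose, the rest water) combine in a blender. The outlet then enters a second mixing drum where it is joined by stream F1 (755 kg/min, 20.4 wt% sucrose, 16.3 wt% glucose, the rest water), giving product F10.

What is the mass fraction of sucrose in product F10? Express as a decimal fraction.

Overall, product flow = 1268 kg/min.
sucrose in = 291×0.169 + 222×0.111 + 755×0.204 = 227.84 kg/min.
sucrose fraction in F10 = 0.180.

0.180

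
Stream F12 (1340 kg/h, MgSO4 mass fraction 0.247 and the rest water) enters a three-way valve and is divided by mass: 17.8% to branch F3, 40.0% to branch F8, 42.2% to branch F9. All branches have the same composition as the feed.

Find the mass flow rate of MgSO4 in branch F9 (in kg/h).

139.7 kg/h

Branch F9 total = 0.422×1340 = 565.48 kg/h.
MgSO4 in F9 = 0.247×565.48 = 139.67 kg/h.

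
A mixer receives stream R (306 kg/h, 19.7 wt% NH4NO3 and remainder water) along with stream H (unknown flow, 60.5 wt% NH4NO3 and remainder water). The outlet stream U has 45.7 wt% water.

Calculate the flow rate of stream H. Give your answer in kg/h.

1708 kg/h

Let H be the unknown flow. Total out = 306 + H.
water balance: 245.72 + 0.395·H = 0.457·(306 + H)
(0.395 − 0.457)·H = 0.457×306 − 245.72 = -105.88
H = -105.88 / -0.062 = 1707.7 kg/h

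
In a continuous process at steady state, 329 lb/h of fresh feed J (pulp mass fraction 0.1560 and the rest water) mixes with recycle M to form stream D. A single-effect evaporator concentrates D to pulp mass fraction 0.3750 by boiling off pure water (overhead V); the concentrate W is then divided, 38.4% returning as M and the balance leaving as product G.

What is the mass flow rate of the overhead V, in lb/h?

Overall pulp balance (none leaves overhead): pulp in fresh feed = pulp in product, i.e. 329×0.156 = (1−0.384)·W·0.375.
W = 51.324/(0.375×0.616) = 222.18 lb/h.
Recycle M = 0.384×222.18 = 85.318 lb/h.
Combined feed D = 329 + 85.318 = 414.32 lb/h.
Overhead V = D − W = 414.32 − 222.18 = 192.14 lb/h.

192.1 lb/h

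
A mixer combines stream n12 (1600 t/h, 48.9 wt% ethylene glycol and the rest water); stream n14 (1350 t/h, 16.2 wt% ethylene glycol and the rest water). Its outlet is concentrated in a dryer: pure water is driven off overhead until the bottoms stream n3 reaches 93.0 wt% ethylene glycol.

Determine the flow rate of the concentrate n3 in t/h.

1076 t/h

ethylene glycol entering = 1600×0.489 + 1350×0.162 = 1001.1 t/h.
All ethylene glycol reports to n3, so n3 = 1001.1/0.930 = 1076.5 t/h.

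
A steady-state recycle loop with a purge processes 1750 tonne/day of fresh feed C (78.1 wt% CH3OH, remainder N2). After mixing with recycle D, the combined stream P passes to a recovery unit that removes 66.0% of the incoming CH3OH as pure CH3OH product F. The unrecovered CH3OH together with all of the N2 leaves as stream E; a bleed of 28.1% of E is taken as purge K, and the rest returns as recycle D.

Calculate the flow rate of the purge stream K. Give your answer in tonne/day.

556.1 tonne/day

N2 enters only via C and leaves only via the purge: 1750×0.219 = 0.281×(N2 in E), and the recovery unit passes all N2, so N2 in P = N2 in E = 1363.9 tonne/day.
CH3OH in P: m_A = 1750×0.781 + (1−0.281)·(1−0.660)·m_A, so m_A = 1366.8/0.7555 = 1809 tonne/day.
E = (1−0.660)×1809 + 1363.9 = 1978.9 tonne/day.
Purge K = 0.281×1978.9 = 556.08 tonne/day.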